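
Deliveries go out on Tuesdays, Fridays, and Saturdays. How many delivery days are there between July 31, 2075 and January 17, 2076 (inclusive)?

July 31, 2075 is a Wednesday.
That's 171 days from start to end, counting both.
171 = 7 × 24 + 3, so there are 24 full weeks plus 3 extra days.
Each full week contributes 3 days from the set (Tue, Fri, Sat): 24 × 3 = 72.
The 3 extra days are Wednesday, Thursday, Friday — 1 of them qualifies.
Total: 72 + 1 = 73.

73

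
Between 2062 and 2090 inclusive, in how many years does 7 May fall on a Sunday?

5

Day of week of May 7 in each year:
2062: Sun ✓, 2063: Mon, 2064: Wed, 2065: Thu, 2066: Fri, 2067: Sat, 2068: Mon, 2069: Tue, 2070: Wed, 2071: Thu, 2072: Sat, 2073: Sun ✓, 2074: Mon, 2075: Tue, 2076: Thu, 2077: Fri, 2078: Sat, 2079: Sun ✓, 2080: Tue, 2081: Wed, 2082: Thu, 2083: Fri, 2084: Sun ✓, 2085: Mon, 2086: Tue, 2087: Wed, 2088: Fri, 2089: Sat, 2090: Sun ✓
Sundays: 2062, 2073, 2079, 2084, 2090.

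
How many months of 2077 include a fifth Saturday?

4

A month has five Saturdays exactly when Saturday falls within its first (length − 28) days.
Jan: 31 days, starts Fri → 5 of Fri, Sat, Sun ✓
Feb: 28 days, starts Mon → 5 of (none)
Mar: 31 days, starts Mon → 5 of Mon, Tue, Wed
Apr: 30 days, starts Thu → 5 of Thu, Fri
May: 31 days, starts Sat → 5 of Sat, Sun, Mon ✓
Jun: 30 days, starts Tue → 5 of Tue, Wed
Jul: 31 days, starts Thu → 5 of Thu, Fri, Sat ✓
Aug: 31 days, starts Sun → 5 of Sun, Mon, Tue
Sep: 30 days, starts Wed → 5 of Wed, Thu
Oct: 31 days, starts Fri → 5 of Fri, Sat, Sun ✓
Nov: 30 days, starts Mon → 5 of Mon, Tue
Dec: 31 days, starts Wed → 5 of Wed, Thu, Fri
Months with five Saturdays: Jan, May, Jul, Oct.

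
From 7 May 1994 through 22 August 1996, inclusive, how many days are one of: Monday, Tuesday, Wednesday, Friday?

479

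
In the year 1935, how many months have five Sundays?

4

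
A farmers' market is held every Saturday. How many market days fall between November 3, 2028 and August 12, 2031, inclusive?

145

November 3, 2028 is a Friday.
That's 1013 days from start to end, counting both.
1013 = 7 × 144 + 5, so there are 144 full weeks plus 5 extra days.
Each full week contributes one Saturday: 144 so far.
The 5 extra days are Fri, Sat, Sun, Mon, Tue — 1 of them qualifies.
Total: 144 + 1 = 145.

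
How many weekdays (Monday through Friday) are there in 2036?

2036-01-01 is a Tuesday.
That's 366 days from start to end, counting both.
366 = 7 × 52 + 2, so there are 52 full weeks plus 2 extra days.
Each full week contributes 5 weekdays (Mon–Fri): 52 × 5 = 260.
The 2 extra days are Tue, Wed — 2 of them qualify.
Total: 260 + 2 = 262.

262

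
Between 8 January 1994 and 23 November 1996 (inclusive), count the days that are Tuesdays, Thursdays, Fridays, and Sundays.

600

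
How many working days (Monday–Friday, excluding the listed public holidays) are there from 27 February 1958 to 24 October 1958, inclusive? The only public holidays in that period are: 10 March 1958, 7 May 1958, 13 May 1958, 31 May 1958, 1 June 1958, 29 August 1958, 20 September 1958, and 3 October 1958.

167 working days

27 February 1958 is a Thursday.
That's 240 days from start to end, counting both.
240 = 7 × 34 + 2, so there are 34 full weeks plus 2 extra days.
Each full week contributes 5 weekdays (Mon–Fri): 34 × 5 = 170.
The 2 extra days are Thursday, Friday — 2 of them qualify.
Total: 170 + 2 = 172.
Holidays: 10 March 1958 (Mon); 7 May 1958 (Wed); 13 May 1958 (Tue); 31 May 1958 (Sat); 1 June 1958 (Sun); 29 August 1958 (Fri); 20 September 1958 (Sat); 3 October 1958 (Fri).
5 of the 8 holidays fall on weekdays; the rest are weekends and were already excluded.
Business days: 172 − 5 = 167.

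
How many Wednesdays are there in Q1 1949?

13

1949-01-01 is a Saturday.
The range spans 90 days (inclusive of both endpoints).
90 = 7 × 12 + 6, so there are 12 full weeks plus 6 extra days.
Each full week contributes one Wednesday: 12 so far.
The 6 extra days are Saturday, Sunday, Monday, Tuesday, Wednesday, Thursday — 1 of them qualifies.
Total: 12 + 1 = 13.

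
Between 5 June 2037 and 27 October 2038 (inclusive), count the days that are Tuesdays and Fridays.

146

5 June 2037 is a Friday.
The range spans 510 days (inclusive of both endpoints).
510 = 7 × 72 + 6, so there are 72 full weeks plus 6 extra days.
Each full week contributes 2 days from the set (Tue, Fri): 72 × 2 = 144.
The 6 extra days are Fri, Sat, Sun, Mon, Tue, Wed — 2 of them qualify.
Total: 144 + 2 = 146.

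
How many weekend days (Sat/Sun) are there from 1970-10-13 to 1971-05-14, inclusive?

60

1970-10-13 is a Tuesday.
From 1970-10-13 to 1971-05-14 is 214 days inclusive.
214 = 7 × 30 + 4, so there are 30 full weeks plus 4 extra days.
Each full week contributes 2 weekend days (Sat, Sun): 30 × 2 = 60.
The 4 extra days are Tuesday, Wednesday, Thursday, Friday — none qualify.
Total: 60 + 0 = 60.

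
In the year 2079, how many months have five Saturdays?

A month has five Saturdays exactly when Saturday falls within its first (length − 28) days.
Jan: 31 days, starts Sun → 5 of Sun, Mon, Tue
Feb: 28 days, starts Wed → 5 of (none)
Mar: 31 days, starts Wed → 5 of Wed, Thu, Fri
Apr: 30 days, starts Sat → 5 of Sat, Sun ✓
May: 31 days, starts Mon → 5 of Mon, Tue, Wed
Jun: 30 days, starts Thu → 5 of Thu, Fri
Jul: 31 days, starts Sat → 5 of Sat, Sun, Mon ✓
Aug: 31 days, starts Tue → 5 of Tue, Wed, Thu
Sep: 30 days, starts Fri → 5 of Fri, Sat ✓
Oct: 31 days, starts Sun → 5 of Sun, Mon, Tue
Nov: 30 days, starts Wed → 5 of Wed, Thu
Dec: 31 days, starts Fri → 5 of Fri, Sat, Sun ✓
Months with five Saturdays: Apr, Jul, Sep, Dec.

4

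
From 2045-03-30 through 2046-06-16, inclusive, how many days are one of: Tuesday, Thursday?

127

2045-03-30 is a Thursday.
The range spans 444 days (inclusive of both endpoints).
444 = 7 × 63 + 3, so there are 63 full weeks plus 3 extra days.
Each full week contributes 2 days from the set (Tue, Thu): 63 × 2 = 126.
The 3 extra days are Thursday, Friday, Saturday — 1 of them qualifies.
Total: 126 + 1 = 127.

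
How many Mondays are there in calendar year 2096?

1 January 2096 is a Sunday.
The range spans 366 days (inclusive of both endpoints).
366 = 7 × 52 + 2, so there are 52 full weeks plus 2 extra days.
Each full week contributes one Monday: 52 so far.
The 2 extra days are Sun, Mon — 1 of them qualifies.
Total: 52 + 1 = 53.

53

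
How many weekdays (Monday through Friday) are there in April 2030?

22 weekdays

2030-04-01 is a Monday.
The range spans 30 days (inclusive of both endpoints).
30 = 7 × 4 + 2, so there are 4 full weeks plus 2 extra days.
Each full week contributes 5 weekdays (Mon–Fri): 4 × 5 = 20.
The 2 extra days are Mon, Tue — 2 of them qualify.
Total: 20 + 2 = 22.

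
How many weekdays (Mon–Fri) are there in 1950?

260

1 January 1950 is a Sunday.
The range spans 365 days (inclusive of both endpoints).
365 = 7 × 52 + 1, so there are 52 full weeks plus 1 extra day.
Each full week contributes 5 weekdays (Mon–Fri): 52 × 5 = 260.
The 1 extra day is Sun — none qualify.
Total: 260 + 0 = 260.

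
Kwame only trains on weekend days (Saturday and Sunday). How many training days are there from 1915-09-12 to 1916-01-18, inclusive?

37

1915-09-12 is a Sunday.
That's 129 days from start to end, counting both.
129 = 7 × 18 + 3, so there are 18 full weeks plus 3 extra days.
Each full week contributes 2 weekend days (Sat, Sun): 18 × 2 = 36.
The 3 extra days are Sunday, Monday, Tuesday — 1 of them qualifies.
Total: 36 + 1 = 37.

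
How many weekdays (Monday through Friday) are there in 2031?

January 1, 2031 is a Wednesday.
The range spans 365 days (inclusive of both endpoints).
365 = 7 × 52 + 1, so there are 52 full weeks plus 1 extra day.
Each full week contributes 5 weekdays (Mon–Fri): 52 × 5 = 260.
The 1 extra day is Wednesday — 1 of them qualifies.
Total: 260 + 1 = 261.

261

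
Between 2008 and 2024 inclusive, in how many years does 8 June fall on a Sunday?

2

Day of week of June 8 in each year:
2008: Sun ✓, 2009: Mon, 2010: Tue, 2011: Wed, 2012: Fri, 2013: Sat, 2014: Sun ✓, 2015: Mon, 2016: Wed, 2017: Thu, 2018: Fri, 2019: Sat, 2020: Mon, 2021: Tue, 2022: Wed, 2023: Thu, 2024: Sat
Sundays: 2008, 2014.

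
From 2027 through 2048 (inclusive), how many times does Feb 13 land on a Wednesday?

Day of week of February 13 in each year:
2027: Sat, 2028: Sun, 2029: Tue, 2030: Wed ✓, 2031: Thu, 2032: Fri, 2033: Sun, 2034: Mon, 2035: Tue, 2036: Wed ✓, 2037: Fri, 2038: Sat, 2039: Sun, 2040: Mon, 2041: Wed ✓, 2042: Thu, 2043: Fri, 2044: Sat, 2045: Mon, 2046: Tue, 2047: Wed ✓, 2048: Thu
Wednesdays: 2030, 2036, 2041, 2047.

4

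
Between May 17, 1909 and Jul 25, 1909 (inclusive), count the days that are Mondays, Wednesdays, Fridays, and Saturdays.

40

May 17, 1909 is a Monday.
The range spans 70 days (inclusive of both endpoints).
70 = 7 × 10, so the span is exactly 10 full weeks.
Each full week contributes 4 days from the set (Mon, Wed, Fri, Sat): 10 × 4 = 40.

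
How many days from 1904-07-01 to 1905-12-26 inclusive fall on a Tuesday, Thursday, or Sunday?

1904-07-01 is a Friday.
The range spans 544 days (inclusive of both endpoints).
544 = 7 × 77 + 5, so there are 77 full weeks plus 5 extra days.
Each full week contributes 3 days from the set (Tue, Thu, Sun): 77 × 3 = 231.
The 5 extra days are Friday, Saturday, Sunday, Monday, Tuesday — 2 of them qualify.
Total: 231 + 2 = 233.

233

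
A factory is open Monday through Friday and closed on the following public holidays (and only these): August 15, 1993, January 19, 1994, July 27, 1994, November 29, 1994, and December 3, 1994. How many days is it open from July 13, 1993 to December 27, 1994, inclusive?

July 13, 1993 is a Tuesday.
That's 533 days from start to end, counting both.
533 = 7 × 76 + 1, so there are 76 full weeks plus 1 extra day.
Each full week contributes 5 weekdays (Mon–Fri): 76 × 5 = 380.
The 1 extra day is Tue — 1 of them qualifies.
Total: 380 + 1 = 381.
Holidays: August 15, 1993 (Sun); January 19, 1994 (Wed); July 27, 1994 (Wed); November 29, 1994 (Tue); December 3, 1994 (Sat).
3 of the 5 holidays fall on weekdays; the rest are weekends and were already excluded.
Business days: 381 − 3 = 378.

378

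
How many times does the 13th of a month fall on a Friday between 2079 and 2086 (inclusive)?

Friday-the-13ths by year:
2079: Jan, Oct
2080: Sep, Dec
2081: Jun
2082: Feb, Mar, Nov
2083: Aug
2084: Oct
2085: Apr, Jul
2086: Sep, Dec

14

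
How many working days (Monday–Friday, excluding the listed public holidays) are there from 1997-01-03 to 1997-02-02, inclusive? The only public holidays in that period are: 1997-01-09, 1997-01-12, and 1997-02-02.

20

1997-01-03 is a Friday.
The range spans 31 days (inclusive of both endpoints).
31 = 7 × 4 + 3, so there are 4 full weeks plus 3 extra days.
Each full week contributes 5 weekdays (Mon–Fri): 4 × 5 = 20.
The 3 extra days are Friday, Saturday, Sunday — 1 of them qualifies.
Total: 20 + 1 = 21.
Holidays: 1997-01-09 (Thu); 1997-01-12 (Sun); 1997-02-02 (Sun).
1 of the 3 holidays fall on weekdays; the rest are weekends and were already excluded.
Business days: 21 − 1 = 20.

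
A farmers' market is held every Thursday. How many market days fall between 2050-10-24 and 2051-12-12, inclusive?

2050-10-24 is a Monday.
That's 415 days from start to end, counting both.
415 = 7 × 59 + 2, so there are 59 full weeks plus 2 extra days.
Each full week contributes one Thursday: 59 so far.
The 2 extra days are Mon, Tue — none qualify.
Total: 59 + 0 = 59.

59 Thursdays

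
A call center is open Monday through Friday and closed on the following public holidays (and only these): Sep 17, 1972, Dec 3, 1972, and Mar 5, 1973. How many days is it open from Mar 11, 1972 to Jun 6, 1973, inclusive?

Mar 11, 1972 is a Saturday.
The range spans 453 days (inclusive of both endpoints).
453 = 7 × 64 + 5, so there are 64 full weeks plus 5 extra days.
Each full week contributes 5 weekdays (Mon–Fri): 64 × 5 = 320.
The 5 extra days are Sat, Sun, Mon, Tue, Wed — 3 of them qualify.
Total: 320 + 3 = 323.
Holidays: Sep 17, 1972 (Sun); Dec 3, 1972 (Sun); Mar 5, 1973 (Mon).
1 of the 3 holidays fall on weekdays; the rest are weekends and were already excluded.
Business days: 323 − 1 = 322.

322 working days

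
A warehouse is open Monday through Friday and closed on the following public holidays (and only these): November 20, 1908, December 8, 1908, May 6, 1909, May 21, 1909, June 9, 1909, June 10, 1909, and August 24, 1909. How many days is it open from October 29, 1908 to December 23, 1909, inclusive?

294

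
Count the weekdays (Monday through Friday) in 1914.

261 weekdays

1914-01-01 is a Thursday.
That's 365 days from start to end, counting both.
365 = 7 × 52 + 1, so there are 52 full weeks plus 1 extra day.
Each full week contributes 5 weekdays (Mon–Fri): 52 × 5 = 260.
The 1 extra day is Thursday — 1 of them qualifies.
Total: 260 + 1 = 261.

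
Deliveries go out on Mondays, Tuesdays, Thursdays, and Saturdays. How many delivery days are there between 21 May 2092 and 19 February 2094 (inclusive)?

365

21 May 2092 is a Wednesday.
The range spans 640 days (inclusive of both endpoints).
640 = 7 × 91 + 3, so there are 91 full weeks plus 3 extra days.
Each full week contributes 4 days from the set (Mon, Tue, Thu, Sat): 91 × 4 = 364.
The 3 extra days are Wednesday, Thursday, Friday — 1 of them qualifies.
Total: 364 + 1 = 365.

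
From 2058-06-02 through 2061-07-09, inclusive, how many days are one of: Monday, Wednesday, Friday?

486

2058-06-02 is a Sunday.
From 2058-06-02 to 2061-07-09 is 1134 days inclusive.
1134 = 7 × 162, so the span is exactly 162 full weeks.
Each full week contributes 3 days from the set (Mon, Wed, Fri): 162 × 3 = 486.
Total: 486.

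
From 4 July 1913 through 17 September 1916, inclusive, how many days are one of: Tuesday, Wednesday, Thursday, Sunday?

669

4 July 1913 is a Friday.
The range spans 1172 days (inclusive of both endpoints).
1172 = 7 × 167 + 3, so there are 167 full weeks plus 3 extra days.
Each full week contributes 4 days from the set (Tue, Wed, Thu, Sun): 167 × 4 = 668.
The 3 extra days are Friday, Saturday, Sunday — 1 of them qualifies.
Total: 668 + 1 = 669.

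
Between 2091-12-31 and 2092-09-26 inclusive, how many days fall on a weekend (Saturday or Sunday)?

76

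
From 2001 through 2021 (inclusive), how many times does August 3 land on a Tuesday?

3

Day of week of August 3 in each year:
2001: Fri, 2002: Sat, 2003: Sun, 2004: Tue ✓, 2005: Wed, 2006: Thu, 2007: Fri, 2008: Sun, 2009: Mon, 2010: Tue ✓, 2011: Wed, 2012: Fri, 2013: Sat, 2014: Sun, 2015: Mon, 2016: Wed, 2017: Thu, 2018: Fri, 2019: Sat, 2020: Mon, 2021: Tue ✓
Tuesdays: 2004, 2010, 2021.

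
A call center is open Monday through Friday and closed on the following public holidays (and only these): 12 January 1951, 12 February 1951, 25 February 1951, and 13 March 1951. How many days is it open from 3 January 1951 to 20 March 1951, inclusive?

3 January 1951 is a Wednesday.
From 3 January 1951 to 20 March 1951 is 77 days inclusive.
77 = 7 × 11, so the span is exactly 11 full weeks.
Each full week contributes 5 weekdays (Mon–Fri): 11 × 5 = 55.
Holidays: 12 January 1951 (Fri); 12 February 1951 (Mon); 25 February 1951 (Sun); 13 March 1951 (Tue).
3 of the 4 holidays fall on weekdays; the rest are weekends and were already excluded.
Business days: 55 − 3 = 52.

52 business days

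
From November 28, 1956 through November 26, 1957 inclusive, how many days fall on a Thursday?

November 28, 1956 is a Wednesday.
The range spans 364 days (inclusive of both endpoints).
364 = 7 × 52, so the span is exactly 52 full weeks.
Each full week contributes one Thursday: 52 so far.

52 Thursdays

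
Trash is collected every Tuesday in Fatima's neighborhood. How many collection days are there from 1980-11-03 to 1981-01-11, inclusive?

1980-11-03 is a Monday.
From 1980-11-03 to 1981-01-11 is 70 days inclusive.
70 = 7 × 10, so the span is exactly 10 full weeks.
Each full week contributes one Tuesday: 10 so far.

10 Tuesdays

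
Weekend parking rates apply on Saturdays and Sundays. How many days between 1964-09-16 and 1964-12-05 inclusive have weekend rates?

23

1964-09-16 is a Wednesday.
From 1964-09-16 to 1964-12-05 is 81 days inclusive.
81 = 7 × 11 + 4, so there are 11 full weeks plus 4 extra days.
Each full week contributes 2 weekend days (Sat, Sun): 11 × 2 = 22.
The 4 extra days are Wednesday, Thursday, Friday, Saturday — 1 of them qualifies.
Total: 22 + 1 = 23.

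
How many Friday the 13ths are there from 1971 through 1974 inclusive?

6

Friday-the-13ths by year:
1971: Aug
1972: Oct
1973: Apr, Jul
1974: Sep, Dec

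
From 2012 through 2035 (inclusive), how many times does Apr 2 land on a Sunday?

4

Day of week of April 2 in each year:
2012: Mon, 2013: Tue, 2014: Wed, 2015: Thu, 2016: Sat, 2017: Sun ✓, 2018: Mon, 2019: Tue, 2020: Thu, 2021: Fri, 2022: Sat, 2023: Sun ✓, 2024: Tue, 2025: Wed, 2026: Thu, 2027: Fri, 2028: Sun ✓, 2029: Mon, 2030: Tue, 2031: Wed, 2032: Fri, 2033: Sat, 2034: Sun ✓, 2035: Mon
Sundays: 2017, 2023, 2028, 2034.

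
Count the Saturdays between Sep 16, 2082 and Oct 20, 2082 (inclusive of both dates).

5 Saturdays

Sep 16, 2082 is a Wednesday.
The range spans 35 days (inclusive of both endpoints).
35 = 7 × 5, so the span is exactly 5 full weeks.
Each full week contributes one Saturday: 5 so far.
Total: 5.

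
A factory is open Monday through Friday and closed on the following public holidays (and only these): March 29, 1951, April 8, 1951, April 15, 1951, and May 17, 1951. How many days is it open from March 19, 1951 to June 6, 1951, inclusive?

56 working days

March 19, 1951 is a Monday.
From March 19, 1951 to June 6, 1951 is 80 days inclusive.
80 = 7 × 11 + 3, so there are 11 full weeks plus 3 extra days.
Each full week contributes 5 weekdays (Mon–Fri): 11 × 5 = 55.
The 3 extra days are Mon, Tue, Wed — 3 of them qualify.
Total: 55 + 3 = 58.
Holidays: March 29, 1951 (Thu); April 8, 1951 (Sun); April 15, 1951 (Sun); May 17, 1951 (Thu).
2 of the 4 holidays fall on weekdays; the rest are weekends and were already excluded.
Business days: 58 − 2 = 56.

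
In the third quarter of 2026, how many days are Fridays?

13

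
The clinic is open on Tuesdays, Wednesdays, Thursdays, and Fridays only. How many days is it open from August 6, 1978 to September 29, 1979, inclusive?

240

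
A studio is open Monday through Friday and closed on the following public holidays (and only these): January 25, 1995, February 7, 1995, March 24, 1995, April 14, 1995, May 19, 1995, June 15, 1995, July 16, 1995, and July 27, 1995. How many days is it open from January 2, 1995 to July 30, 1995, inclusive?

January 2, 1995 is a Monday.
From January 2, 1995 to July 30, 1995 is 210 days inclusive.
210 = 7 × 30, so the span is exactly 30 full weeks.
Each full week contributes 5 weekdays (Mon–Fri): 30 × 5 = 150.
Holidays: January 25, 1995 (Wed); February 7, 1995 (Tue); March 24, 1995 (Fri); April 14, 1995 (Fri); May 19, 1995 (Fri); June 15, 1995 (Thu); July 16, 1995 (Sun); July 27, 1995 (Thu).
7 of the 8 holidays fall on weekdays; the rest are weekends and were already excluded.
Business days: 150 − 7 = 143.

143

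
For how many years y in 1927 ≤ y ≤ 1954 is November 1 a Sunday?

Day of week of November 1 in each year:
1927: Tue, 1928: Thu, 1929: Fri, 1930: Sat, 1931: Sun ✓, 1932: Tue, 1933: Wed, 1934: Thu, 1935: Fri, 1936: Sun ✓, 1937: Mon, 1938: Tue, 1939: Wed, 1940: Fri, 1941: Sat, 1942: Sun ✓, 1943: Mon, 1944: Wed, 1945: Thu, 1946: Fri, 1947: Sat, 1948: Mon, 1949: Tue, 1950: Wed, 1951: Thu, 1952: Sat, 1953: Sun ✓, 1954: Mon
Sundays: 1931, 1936, 1942, 1953.

4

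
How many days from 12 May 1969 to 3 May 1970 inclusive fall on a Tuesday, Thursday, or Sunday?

12 May 1969 is a Monday.
That's 357 days from start to end, counting both.
357 = 7 × 51, so the span is exactly 51 full weeks.
Each full week contributes 3 days from the set (Tue, Thu, Sun): 51 × 3 = 153.
Total: 153.

153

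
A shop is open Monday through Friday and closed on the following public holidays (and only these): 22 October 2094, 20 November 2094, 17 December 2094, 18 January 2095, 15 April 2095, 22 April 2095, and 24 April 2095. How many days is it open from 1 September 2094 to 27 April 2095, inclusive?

166 business days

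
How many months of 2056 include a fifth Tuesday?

4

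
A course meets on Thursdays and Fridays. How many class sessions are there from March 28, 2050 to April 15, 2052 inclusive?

March 28, 2050 is a Monday.
That's 750 days from start to end, counting both.
750 = 7 × 107 + 1, so there are 107 full weeks plus 1 extra day.
Each full week contributes 2 days from the set (Thu, Fri): 107 × 2 = 214.
The 1 extra day is Mon — none qualify.
Total: 214 + 0 = 214.

214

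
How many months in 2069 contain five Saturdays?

4

A month has five Saturdays exactly when Saturday falls within its first (length − 28) days.
Jan: 31 days, starts Tue → 5 of Tue, Wed, Thu
Feb: 28 days, starts Fri → 5 of (none)
Mar: 31 days, starts Fri → 5 of Fri, Sat, Sun ✓
Apr: 30 days, starts Mon → 5 of Mon, Tue
May: 31 days, starts Wed → 5 of Wed, Thu, Fri
Jun: 30 days, starts Sat → 5 of Sat, Sun ✓
Jul: 31 days, starts Mon → 5 of Mon, Tue, Wed
Aug: 31 days, starts Thu → 5 of Thu, Fri, Sat ✓
Sep: 30 days, starts Sun → 5 of Sun, Mon
Oct: 31 days, starts Tue → 5 of Tue, Wed, Thu
Nov: 30 days, starts Fri → 5 of Fri, Sat ✓
Dec: 31 days, starts Sun → 5 of Sun, Mon, Tue
Months with five Saturdays: Mar, Jun, Aug, Nov.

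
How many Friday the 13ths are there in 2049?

The 13th falls on a Friday when the month's 13th has weekday Fri.
Jan 13 is Wed; Feb 13 is Sat; Mar 13 is Sat; Apr 13 is Tue; May 13 is Thu; Jun 13 is Sun; Jul 13 is Tue; Aug 13 is Fri ✓; Sep 13 is Mon; Oct 13 is Wed; Nov 13 is Sat; Dec 13 is Mon.
Friday the 13ths: Aug.

1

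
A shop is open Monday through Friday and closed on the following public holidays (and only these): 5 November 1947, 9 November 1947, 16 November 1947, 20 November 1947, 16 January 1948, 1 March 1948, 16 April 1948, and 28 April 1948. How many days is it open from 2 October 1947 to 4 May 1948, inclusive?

148

2 October 1947 is a Thursday.
From 2 October 1947 to 4 May 1948 is 216 days inclusive.
216 = 7 × 30 + 6, so there are 30 full weeks plus 6 extra days.
Each full week contributes 5 weekdays (Mon–Fri): 30 × 5 = 150.
The 6 extra days are Thu, Fri, Sat, Sun, Mon, Tue — 4 of them qualify.
Total: 150 + 4 = 154.
Holidays: 5 November 1947 (Wed); 9 November 1947 (Sun); 16 November 1947 (Sun); 20 November 1947 (Thu); 16 January 1948 (Fri); 1 March 1948 (Mon); 16 April 1948 (Fri); 28 April 1948 (Wed).
6 of the 8 holidays fall on weekdays; the rest are weekends and were already excluded.
Business days: 154 − 6 = 148.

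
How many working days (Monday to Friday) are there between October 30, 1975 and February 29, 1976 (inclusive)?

October 30, 1975 is a Thursday.
From October 30, 1975 to February 29, 1976 is 123 days inclusive.
123 = 7 × 17 + 4, so there are 17 full weeks plus 4 extra days.
Each full week contributes 5 weekdays (Mon–Fri): 17 × 5 = 85.
The 4 extra days are Thursday, Friday, Saturday, Sunday — 2 of them qualify.
Total: 85 + 2 = 87.

87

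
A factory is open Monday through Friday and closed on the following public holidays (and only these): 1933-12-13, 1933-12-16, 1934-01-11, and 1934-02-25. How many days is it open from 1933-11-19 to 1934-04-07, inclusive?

1933-11-19 is a Sunday.
From 1933-11-19 to 1934-04-07 is 140 days inclusive.
140 = 7 × 20, so the span is exactly 20 full weeks.
Each full week contributes 5 weekdays (Mon–Fri): 20 × 5 = 100.
Total: 100.
Holidays: 1933-12-13 (Wed); 1933-12-16 (Sat); 1934-01-11 (Thu); 1934-02-25 (Sun).
2 of the 4 holidays fall on weekdays; the rest are weekends and were already excluded.
Business days: 100 − 2 = 98.

98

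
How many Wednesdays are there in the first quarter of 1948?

1948-01-01 is a Thursday.
That's 91 days from start to end, counting both.
91 = 7 × 13, so the span is exactly 13 full weeks.
Each full week contributes one Wednesday: 13 so far.

13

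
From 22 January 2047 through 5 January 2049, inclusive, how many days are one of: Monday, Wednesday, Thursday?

306

22 January 2047 is a Tuesday.
From 22 January 2047 to 5 January 2049 is 715 days inclusive.
715 = 7 × 102 + 1, so there are 102 full weeks plus 1 extra day.
Each full week contributes 3 days from the set (Mon, Wed, Thu): 102 × 3 = 306.
The 1 extra day is Tuesday — none qualify.
Total: 306 + 0 = 306.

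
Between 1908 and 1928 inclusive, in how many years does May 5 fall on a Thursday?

3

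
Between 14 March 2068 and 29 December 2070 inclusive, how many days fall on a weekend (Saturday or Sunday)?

292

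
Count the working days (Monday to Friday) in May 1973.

1973-05-01 is a Tuesday.
From 1973-05-01 to 1973-05-31 is 31 days inclusive.
31 = 7 × 4 + 3, so there are 4 full weeks plus 3 extra days.
Each full week contributes 5 weekdays (Mon–Fri): 4 × 5 = 20.
The 3 extra days are Tue, Wed, Thu — 3 of them qualify.
Total: 20 + 3 = 23.

23 weekdays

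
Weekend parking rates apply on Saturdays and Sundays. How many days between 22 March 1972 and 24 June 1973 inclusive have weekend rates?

22 March 1972 is a Wednesday.
That's 460 days from start to end, counting both.
460 = 7 × 65 + 5, so there are 65 full weeks plus 5 extra days.
Each full week contributes 2 weekend days (Sat, Sun): 65 × 2 = 130.
The 5 extra days are Wed, Thu, Fri, Sat, Sun — 2 of them qualify.
Total: 130 + 2 = 132.

132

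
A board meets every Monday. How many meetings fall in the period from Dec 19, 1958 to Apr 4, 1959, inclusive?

Dec 19, 1958 is a Friday.
That's 107 days from start to end, counting both.
107 = 7 × 15 + 2, so there are 15 full weeks plus 2 extra days.
Each full week contributes one Monday: 15 so far.
The 2 extra days are Fri, Sat — none qualify.
Total: 15 + 0 = 15.

15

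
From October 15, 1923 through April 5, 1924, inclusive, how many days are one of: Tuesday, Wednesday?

50

October 15, 1923 is a Monday.
That's 174 days from start to end, counting both.
174 = 7 × 24 + 6, so there are 24 full weeks plus 6 extra days.
Each full week contributes 2 days from the set (Tue, Wed): 24 × 2 = 48.
The 6 extra days are Monday, Tuesday, Wednesday, Thursday, Friday, Saturday — 2 of them qualify.
Total: 48 + 2 = 50.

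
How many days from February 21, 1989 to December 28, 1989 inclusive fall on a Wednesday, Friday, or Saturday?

133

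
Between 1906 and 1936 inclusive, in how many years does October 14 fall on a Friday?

Day of week of October 14 in each year:
1906: Sun, 1907: Mon, 1908: Wed, 1909: Thu, 1910: Fri ✓, 1911: Sat, 1912: Mon, 1913: Tue, 1914: Wed, 1915: Thu, 1916: Sat, 1917: Sun, 1918: Mon, 1919: Tue, 1920: Thu, 1921: Fri ✓, 1922: Sat, 1923: Sun, 1924: Tue, 1925: Wed, 1926: Thu, 1927: Fri ✓, 1928: Sun, 1929: Mon, 1930: Tue, 1931: Wed, 1932: Fri ✓, 1933: Sat, 1934: Sun, 1935: Mon, 1936: Wed
Fridays: 1910, 1921, 1927, 1932.

4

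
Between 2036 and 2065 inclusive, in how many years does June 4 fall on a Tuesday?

Day of week of June 4 in each year:
2036: Wed, 2037: Thu, 2038: Fri, 2039: Sat, 2040: Mon, 2041: Tue ✓, 2042: Wed, 2043: Thu, 2044: Sat, 2045: Sun, 2046: Mon, 2047: Tue ✓, 2048: Thu, 2049: Fri, 2050: Sat, 2051: Sun, 2052: Tue ✓, 2053: Wed, 2054: Thu, 2055: Fri, 2056: Sun, 2057: Mon, 2058: Tue ✓, 2059: Wed, 2060: Fri, 2061: Sat, 2062: Sun, 2063: Mon, 2064: Wed, 2065: Thu
Tuesdays: 2041, 2047, 2052, 2058.

4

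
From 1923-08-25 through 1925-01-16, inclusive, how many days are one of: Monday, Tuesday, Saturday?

219

1923-08-25 is a Saturday.
That's 511 days from start to end, counting both.
511 = 7 × 73, so the span is exactly 73 full weeks.
Each full week contributes 3 days from the set (Mon, Tue, Sat): 73 × 3 = 219.
Total: 219.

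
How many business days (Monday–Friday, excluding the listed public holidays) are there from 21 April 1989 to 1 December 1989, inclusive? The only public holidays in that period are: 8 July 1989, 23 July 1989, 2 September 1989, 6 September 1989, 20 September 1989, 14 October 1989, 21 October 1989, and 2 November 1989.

21 April 1989 is a Friday.
The range spans 225 days (inclusive of both endpoints).
225 = 7 × 32 + 1, so there are 32 full weeks plus 1 extra day.
Each full week contributes 5 weekdays (Mon–Fri): 32 × 5 = 160.
The 1 extra day is Fri — 1 of them qualifies.
Total: 160 + 1 = 161.
Holidays: 8 July 1989 (Sat); 23 July 1989 (Sun); 2 September 1989 (Sat); 6 September 1989 (Wed); 20 September 1989 (Wed); 14 October 1989 (Sat); 21 October 1989 (Sat); 2 November 1989 (Thu).
3 of the 8 holidays fall on weekdays; the rest are weekends and were already excluded.
Business days: 161 − 3 = 158.

158 business days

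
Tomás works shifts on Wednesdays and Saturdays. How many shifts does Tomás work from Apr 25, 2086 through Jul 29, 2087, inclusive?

131

Apr 25, 2086 is a Thursday.
The range spans 461 days (inclusive of both endpoints).
461 = 7 × 65 + 6, so there are 65 full weeks plus 6 extra days.
Each full week contributes 2 days from the set (Wed, Sat): 65 × 2 = 130.
The 6 extra days are Thursday, Friday, Saturday, Sunday, Monday, Tuesday — 1 of them qualifies.
Total: 130 + 1 = 131.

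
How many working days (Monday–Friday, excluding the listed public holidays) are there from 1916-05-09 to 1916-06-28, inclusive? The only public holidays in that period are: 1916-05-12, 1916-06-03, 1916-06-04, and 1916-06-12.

35 working days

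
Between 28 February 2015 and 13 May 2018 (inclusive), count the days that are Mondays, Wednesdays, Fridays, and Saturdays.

28 February 2015 is a Saturday.
The range spans 1171 days (inclusive of both endpoints).
1171 = 7 × 167 + 2, so there are 167 full weeks plus 2 extra days.
Each full week contributes 4 days from the set (Mon, Wed, Fri, Sat): 167 × 4 = 668.
The 2 extra days are Sat, Sun — 1 of them qualifies.
Total: 668 + 1 = 669.

669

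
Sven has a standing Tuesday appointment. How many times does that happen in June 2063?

1 June 2063 is a Friday.
That's 30 days from start to end, counting both.
30 = 7 × 4 + 2, so there are 4 full weeks plus 2 extra days.
Each full week contributes one Tuesday: 4 so far.
The 2 extra days are Fri, Sat — none qualify.
Total: 4 + 0 = 4.

4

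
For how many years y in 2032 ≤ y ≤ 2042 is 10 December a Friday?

2

Day of week of December 10 in each year:
2032: Fri ✓, 2033: Sat, 2034: Sun, 2035: Mon, 2036: Wed, 2037: Thu, 2038: Fri ✓, 2039: Sat, 2040: Mon, 2041: Tue, 2042: Wed
Fridays: 2032, 2038.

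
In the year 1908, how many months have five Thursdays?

A month has five Thursdays exactly when Thursday falls within its first (length − 28) days.
Jan: 31 days, starts Wed → 5 of Wed, Thu, Fri ✓
Feb: 29 days, starts Sat → 5 of Sat
Mar: 31 days, starts Sun → 5 of Sun, Mon, Tue
Apr: 30 days, starts Wed → 5 of Wed, Thu ✓
May: 31 days, starts Fri → 5 of Fri, Sat, Sun
Jun: 30 days, starts Mon → 5 of Mon, Tue
Jul: 31 days, starts Wed → 5 of Wed, Thu, Fri ✓
Aug: 31 days, starts Sat → 5 of Sat, Sun, Mon
Sep: 30 days, starts Tue → 5 of Tue, Wed
Oct: 31 days, starts Thu → 5 of Thu, Fri, Sat ✓
Nov: 30 days, starts Sun → 5 of Sun, Mon
Dec: 31 days, starts Tue → 5 of Tue, Wed, Thu ✓
Months with five Thursdays: Jan, Apr, Jul, Oct, Dec.

5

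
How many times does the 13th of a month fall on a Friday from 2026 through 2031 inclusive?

Friday-the-13ths by year:
2026: Feb, Mar, Nov
2027: Aug
2028: Oct
2029: Apr, Jul
2030: Sep, Dec
2031: Jun

10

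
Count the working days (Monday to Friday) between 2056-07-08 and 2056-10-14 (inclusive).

70

2056-07-08 is a Saturday.
The range spans 99 days (inclusive of both endpoints).
99 = 7 × 14 + 1, so there are 14 full weeks plus 1 extra day.
Each full week contributes 5 weekdays (Mon–Fri): 14 × 5 = 70.
The 1 extra day is Saturday — none qualify.
Total: 70 + 0 = 70.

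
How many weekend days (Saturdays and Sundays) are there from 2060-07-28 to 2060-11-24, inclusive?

2060-07-28 is a Wednesday.
From 2060-07-28 to 2060-11-24 is 120 days inclusive.
120 = 7 × 17 + 1, so there are 17 full weeks plus 1 extra day.
Each full week contributes 2 weekend days (Sat, Sun): 17 × 2 = 34.
The 1 extra day is Wed — none qualify.
Total: 34 + 0 = 34.

34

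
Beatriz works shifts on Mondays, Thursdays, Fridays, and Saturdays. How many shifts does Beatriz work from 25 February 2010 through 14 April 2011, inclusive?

25 February 2010 is a Thursday.
That's 414 days from start to end, counting both.
414 = 7 × 59 + 1, so there are 59 full weeks plus 1 extra day.
Each full week contributes 4 days from the set (Mon, Thu, Fri, Sat): 59 × 4 = 236.
The 1 extra day is Thu — 1 of them qualifies.
Total: 236 + 1 = 237.

237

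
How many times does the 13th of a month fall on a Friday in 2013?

The 13th falls on a Friday when the month's 13th has weekday Fri.
Jan 13 is Sun; Feb 13 is Wed; Mar 13 is Wed; Apr 13 is Sat; May 13 is Mon; Jun 13 is Thu; Jul 13 is Sat; Aug 13 is Tue; Sep 13 is Fri ✓; Oct 13 is Sun; Nov 13 is Wed; Dec 13 is Fri ✓.
Friday the 13ths: Sep, Dec.

2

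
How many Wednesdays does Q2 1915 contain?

April 1, 1915 is a Thursday.
The range spans 91 days (inclusive of both endpoints).
91 = 7 × 13, so the span is exactly 13 full weeks.
Each full week contributes one Wednesday: 13 so far.
Total: 13.

13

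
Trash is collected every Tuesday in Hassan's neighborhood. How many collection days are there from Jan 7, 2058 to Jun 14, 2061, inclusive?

Jan 7, 2058 is a Monday.
That's 1255 days from start to end, counting both.
1255 = 7 × 179 + 2, so there are 179 full weeks plus 2 extra days.
Each full week contributes one Tuesday: 179 so far.
The 2 extra days are Monday, Tuesday — 1 of them qualifies.
Total: 179 + 1 = 180.

180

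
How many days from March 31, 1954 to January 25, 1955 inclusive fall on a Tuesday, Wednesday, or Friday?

129

March 31, 1954 is a Wednesday.
The range spans 301 days (inclusive of both endpoints).
301 = 7 × 43, so the span is exactly 43 full weeks.
Each full week contributes 3 days from the set (Tue, Wed, Fri): 43 × 3 = 129.
Total: 129.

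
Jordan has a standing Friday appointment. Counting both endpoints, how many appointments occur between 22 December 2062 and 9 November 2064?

99

22 December 2062 is a Friday.
That's 689 days from start to end, counting both.
689 = 7 × 98 + 3, so there are 98 full weeks plus 3 extra days.
Each full week contributes one Friday: 98 so far.
The 3 extra days are Friday, Saturday, Sunday — 1 of them qualifies.
Total: 98 + 1 = 99.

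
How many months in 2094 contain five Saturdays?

4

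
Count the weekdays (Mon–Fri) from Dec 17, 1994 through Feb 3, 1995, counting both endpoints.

35 weekdays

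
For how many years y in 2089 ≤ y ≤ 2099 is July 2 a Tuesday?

1

Day of week of July 2 in each year:
2089: Sat, 2090: Sun, 2091: Mon, 2092: Wed, 2093: Thu, 2094: Fri, 2095: Sat, 2096: Mon, 2097: Tue ✓, 2098: Wed, 2099: Thu
Tuesdays: 2097.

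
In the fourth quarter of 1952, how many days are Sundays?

13

Oct 1, 1952 is a Wednesday.
The range spans 92 days (inclusive of both endpoints).
92 = 7 × 13 + 1, so there are 13 full weeks plus 1 extra day.
Each full week contributes one Sunday: 13 so far.
The 1 extra day is Wed — none qualify.
Total: 13 + 0 = 13.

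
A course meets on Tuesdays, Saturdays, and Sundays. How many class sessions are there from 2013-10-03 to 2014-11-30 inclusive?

2013-10-03 is a Thursday.
That's 424 days from start to end, counting both.
424 = 7 × 60 + 4, so there are 60 full weeks plus 4 extra days.
Each full week contributes 3 days from the set (Tue, Sat, Sun): 60 × 3 = 180.
The 4 extra days are Thu, Fri, Sat, Sun — 2 of them qualify.
Total: 180 + 2 = 182.

182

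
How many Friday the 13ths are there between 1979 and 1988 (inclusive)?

18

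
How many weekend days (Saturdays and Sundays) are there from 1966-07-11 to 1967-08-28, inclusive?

118

1966-07-11 is a Monday.
That's 414 days from start to end, counting both.
414 = 7 × 59 + 1, so there are 59 full weeks plus 1 extra day.
Each full week contributes 2 weekend days (Sat, Sun): 59 × 2 = 118.
The 1 extra day is Monday — none qualify.
Total: 118 + 0 = 118.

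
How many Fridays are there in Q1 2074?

13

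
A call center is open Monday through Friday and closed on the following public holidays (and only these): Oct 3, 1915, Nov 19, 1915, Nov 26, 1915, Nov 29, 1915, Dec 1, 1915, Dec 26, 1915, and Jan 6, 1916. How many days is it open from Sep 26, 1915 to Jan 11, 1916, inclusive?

72

Sep 26, 1915 is a Sunday.
From Sep 26, 1915 to Jan 11, 1916 is 108 days inclusive.
108 = 7 × 15 + 3, so there are 15 full weeks plus 3 extra days.
Each full week contributes 5 weekdays (Mon–Fri): 15 × 5 = 75.
The 3 extra days are Sun, Mon, Tue — 2 of them qualify.
Total: 75 + 2 = 77.
Holidays: Oct 3, 1915 (Sun); Nov 19, 1915 (Fri); Nov 26, 1915 (Fri); Nov 29, 1915 (Mon); Dec 1, 1915 (Wed); Dec 26, 1915 (Sun); Jan 6, 1916 (Thu).
5 of the 7 holidays fall on weekdays; the rest are weekends and were already excluded.
Business days: 77 − 5 = 72.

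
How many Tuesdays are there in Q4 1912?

October 1, 1912 is a Tuesday.
The range spans 92 days (inclusive of both endpoints).
92 = 7 × 13 + 1, so there are 13 full weeks plus 1 extra day.
Each full week contributes one Tuesday: 13 so far.
The 1 extra day is Tuesday — 1 of them qualifies.
Total: 13 + 1 = 14.

14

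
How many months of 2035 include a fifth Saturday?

4

A month has five Saturdays exactly when Saturday falls within its first (length − 28) days.
Jan: 31 days, starts Mon → 5 of Mon, Tue, Wed
Feb: 28 days, starts Thu → 5 of (none)
Mar: 31 days, starts Thu → 5 of Thu, Fri, Sat ✓
Apr: 30 days, starts Sun → 5 of Sun, Mon
May: 31 days, starts Tue → 5 of Tue, Wed, Thu
Jun: 30 days, starts Fri → 5 of Fri, Sat ✓
Jul: 31 days, starts Sun → 5 of Sun, Mon, Tue
Aug: 31 days, starts Wed → 5 of Wed, Thu, Fri
Sep: 30 days, starts Sat → 5 of Sat, Sun ✓
Oct: 31 days, starts Mon → 5 of Mon, Tue, Wed
Nov: 30 days, starts Thu → 5 of Thu, Fri
Dec: 31 days, starts Sat → 5 of Sat, Sun, Mon ✓
Months with five Saturdays: Mar, Jun, Sep, Dec.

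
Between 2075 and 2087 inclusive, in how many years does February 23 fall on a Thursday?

Day of week of February 23 in each year:
2075: Sat, 2076: Sun, 2077: Tue, 2078: Wed, 2079: Thu ✓, 2080: Fri, 2081: Sun, 2082: Mon, 2083: Tue, 2084: Wed, 2085: Fri, 2086: Sat, 2087: Sun
Thursdays: 2079.

1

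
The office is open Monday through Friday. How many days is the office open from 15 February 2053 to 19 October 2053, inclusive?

175 weekdays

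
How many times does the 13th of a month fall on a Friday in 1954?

The 13th falls on a Friday when the month's 13th has weekday Fri.
Jan 13 is Wed; Feb 13 is Sat; Mar 13 is Sat; Apr 13 is Tue; May 13 is Thu; Jun 13 is Sun; Jul 13 is Tue; Aug 13 is Fri ✓; Sep 13 is Mon; Oct 13 is Wed; Nov 13 is Sat; Dec 13 is Mon.
Friday the 13ths: Aug.

1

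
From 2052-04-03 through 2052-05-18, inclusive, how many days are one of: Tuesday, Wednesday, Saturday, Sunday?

26

2052-04-03 is a Wednesday.
The range spans 46 days (inclusive of both endpoints).
46 = 7 × 6 + 4, so there are 6 full weeks plus 4 extra days.
Each full week contributes 4 days from the set (Tue, Wed, Sat, Sun): 6 × 4 = 24.
The 4 extra days are Wednesday, Thursday, Friday, Saturday — 2 of them qualify.
Total: 24 + 2 = 26.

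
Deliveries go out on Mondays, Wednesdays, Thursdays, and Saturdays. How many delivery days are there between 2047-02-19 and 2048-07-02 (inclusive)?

2047-02-19 is a Tuesday.
That's 500 days from start to end, counting both.
500 = 7 × 71 + 3, so there are 71 full weeks plus 3 extra days.
Each full week contributes 4 days from the set (Mon, Wed, Thu, Sat): 71 × 4 = 284.
The 3 extra days are Tue, Wed, Thu — 2 of them qualify.
Total: 284 + 2 = 286.

286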